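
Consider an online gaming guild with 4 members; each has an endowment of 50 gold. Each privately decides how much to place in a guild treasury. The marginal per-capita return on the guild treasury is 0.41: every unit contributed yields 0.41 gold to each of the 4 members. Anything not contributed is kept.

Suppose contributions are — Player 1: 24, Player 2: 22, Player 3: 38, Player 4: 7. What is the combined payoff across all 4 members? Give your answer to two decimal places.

Total contributed: 24 + 22 + 38 + 7 = 91; total kept: 4 × 50 − 91 = 109.
The guild treasury pays out 0.41 × 4 × 91 = 149.24 in aggregate.
Group total = 109 + 149.24 = 258.24.

258.24 gold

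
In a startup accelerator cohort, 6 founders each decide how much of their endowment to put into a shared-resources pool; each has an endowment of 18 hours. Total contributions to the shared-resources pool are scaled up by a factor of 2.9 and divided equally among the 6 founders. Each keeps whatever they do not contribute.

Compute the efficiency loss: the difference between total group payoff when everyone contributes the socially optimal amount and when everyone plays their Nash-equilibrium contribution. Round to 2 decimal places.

Each contributed unit returns 2.9/6 = 0.4833 to its contributor — below 1 — so contributing 0 is dominant for every player. At the Nash equilibrium everyone keeps their 18, and the group total is 6 × 18 = 108.
Each contributed unit returns 2.900 to the group as a whole (0.4833 to each of 6 players), which exceeds 1, so the social optimum is full contribution: group total = 2.900 × 108 = 313.20.
Efficiency loss = 313.20 − 108 = 205.20.

205.20 hours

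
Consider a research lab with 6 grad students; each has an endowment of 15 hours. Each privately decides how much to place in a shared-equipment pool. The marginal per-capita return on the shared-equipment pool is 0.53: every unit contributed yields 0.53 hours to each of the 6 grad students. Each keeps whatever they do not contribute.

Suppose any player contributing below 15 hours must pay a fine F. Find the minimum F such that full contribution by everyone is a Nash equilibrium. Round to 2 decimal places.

7.05 hours

Given the others contribute fully, the best deviation is to contribute 0 (any partial contribution still incurs the fine and gives up units whose private return 0.53 is below 1).
Deviating from 15 to 0 saves 15 hours but forfeits the deviator's share of the drop in the shared-equipment pool: 0.53 × 15 = 7.95.
So the deviation gain is 15 − 7.95 = 7.05, and the fine must be at least 7.05 hours to wipe it out.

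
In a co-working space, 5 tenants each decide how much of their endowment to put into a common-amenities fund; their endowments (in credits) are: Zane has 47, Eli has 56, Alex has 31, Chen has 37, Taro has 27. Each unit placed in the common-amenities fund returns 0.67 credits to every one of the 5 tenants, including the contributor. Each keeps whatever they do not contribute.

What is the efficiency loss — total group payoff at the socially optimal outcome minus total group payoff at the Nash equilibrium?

The private return per contributed unit is 0.67 < 1 for everyone, so the Nash equilibrium is zero contribution and the group total is Σ E_j = 47 + 56 + 31 + 37 + 27 = 198.
Each contributed unit returns 3.350 to the group, so the social optimum is full contribution by everyone: group total = 3.350 × 198 = 663.30.
Efficiency loss = (3.350 − 1) × 198 = 465.30.

465.30 credits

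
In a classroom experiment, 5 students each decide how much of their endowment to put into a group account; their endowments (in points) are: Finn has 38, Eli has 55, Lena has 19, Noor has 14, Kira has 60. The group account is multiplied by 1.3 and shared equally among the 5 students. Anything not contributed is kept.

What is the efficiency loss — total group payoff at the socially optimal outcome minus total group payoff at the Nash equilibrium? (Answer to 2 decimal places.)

55.80 points

The private return per contributed unit is 1.3/5 = 0.2600 < 1 for every player regardless of endowment, so the Nash equilibrium is zero contribution and the group total is Σ E_j = 38 + 55 + 19 + 14 + 60 = 186.
Each contributed unit returns 1.300 to the group, so the social optimum is full contribution by everyone: group total = 1.300 × 186 = 241.80.
Efficiency loss = (1.300 − 1) × 186 = 55.80.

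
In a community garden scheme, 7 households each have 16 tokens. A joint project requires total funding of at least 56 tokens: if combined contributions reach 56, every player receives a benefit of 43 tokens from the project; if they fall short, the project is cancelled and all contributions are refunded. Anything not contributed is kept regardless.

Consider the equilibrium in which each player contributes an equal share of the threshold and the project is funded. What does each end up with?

51 tokens

Equal share of the threshold: 56/7 = 8.
At this profile no one gains by cutting their contribution: any cut drops the total below 56, the project is cancelled, contributions are refunded, and the deviator ends with 16, which is less than 16 − 8 + 43 = 51. Contributing more than 8 just wastes the excess. So contributing exactly 8 is a best response.
Each player's payoff: 16 − 8 + 43 = 51.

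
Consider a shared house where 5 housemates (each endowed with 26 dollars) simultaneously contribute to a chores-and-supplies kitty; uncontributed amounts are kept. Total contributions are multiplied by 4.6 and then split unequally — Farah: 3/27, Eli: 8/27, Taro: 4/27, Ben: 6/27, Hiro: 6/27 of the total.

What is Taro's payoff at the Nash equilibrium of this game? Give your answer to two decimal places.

79.16 dollars

Player j's private return per contributed unit is 4.6 × (j's share). Contributing is weakly dominant for j when that share is at least 1/4.6 = 0.2174, and contributing 0 is dominant otherwise.
Eli, Ben and Hiro clear that bar, contributing 26 each; the remaining 2 contribute 0. Total contributed: 78.
Taro keeps 26 and receives 4.6 × 78 × 4/27 = 53.16 from the chores-and-supplies kitty, for a payoff of 79.16.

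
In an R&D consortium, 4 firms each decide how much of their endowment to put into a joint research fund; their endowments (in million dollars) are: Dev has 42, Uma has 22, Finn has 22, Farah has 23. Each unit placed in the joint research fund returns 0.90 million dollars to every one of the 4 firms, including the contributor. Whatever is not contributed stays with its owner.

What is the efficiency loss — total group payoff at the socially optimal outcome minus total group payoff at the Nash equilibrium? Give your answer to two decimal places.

283.40 million dollars

The private return per contributed unit is 0.90 < 1 for everyone, so the Nash equilibrium is zero contribution and the group total is Σ E_j = 42 + 22 + 22 + 23 = 109.
Each contributed unit returns 3.600 to the group, so the social optimum is full contribution by everyone: group total = 3.600 × 109 = 392.40.
Efficiency loss = (3.600 − 1) × 109 = 283.40.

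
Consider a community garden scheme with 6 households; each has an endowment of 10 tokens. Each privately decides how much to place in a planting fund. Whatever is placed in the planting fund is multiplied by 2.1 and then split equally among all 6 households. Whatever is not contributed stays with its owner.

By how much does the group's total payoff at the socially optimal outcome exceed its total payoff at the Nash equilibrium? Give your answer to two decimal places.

Each contributed unit returns 2.1/6 = 0.3500 to its contributor — below 1 — so contributing 0 is dominant for every player. At the Nash equilibrium everyone keeps their 10, and the group total is 6 × 10 = 60.
Each contributed unit returns 2.100 to the group as a whole (0.3500 to each of 6 players), which exceeds 1, so the social optimum is full contribution: group total = 2.100 × 60 = 126.00.
Efficiency loss = 126.00 − 60 = 66.00.

66.00 tokens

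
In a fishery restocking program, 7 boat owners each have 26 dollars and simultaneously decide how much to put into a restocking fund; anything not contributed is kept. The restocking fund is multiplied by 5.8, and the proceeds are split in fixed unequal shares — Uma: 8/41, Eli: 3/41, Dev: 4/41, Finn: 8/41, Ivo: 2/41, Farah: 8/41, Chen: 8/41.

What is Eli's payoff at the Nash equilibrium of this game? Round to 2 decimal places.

Each unit j contributes comes back to j as 5.8 × (j's share), so j prefers to contribute only if that share exceeds 1/5.8 = 0.1724; otherwise keeping the unit dominates.
Uma, Finn, Farah and Chen clear that bar, contributing 26 each; the remaining 3 contribute 0. Total contributed: 104.
Eli keeps 26 and receives 5.8 × 104 × 3/41 = 44.14 from the restocking fund, for a payoff of 70.14.

70.14 dollars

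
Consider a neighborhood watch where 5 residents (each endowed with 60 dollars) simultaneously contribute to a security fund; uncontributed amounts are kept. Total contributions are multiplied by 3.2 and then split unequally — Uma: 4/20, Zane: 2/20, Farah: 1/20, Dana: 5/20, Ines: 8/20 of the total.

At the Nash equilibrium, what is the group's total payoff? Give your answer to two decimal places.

432.00 dollars

A player with share s gets back 3.2·s per unit contributed, so full contribution is dominant for anyone with s > 1/3.2 = 0.3125 and zero contribution is dominant for anyone below.
Ines alone (share 8/20) is above the threshold, contributing 60; the remaining 4 contribute 0. Total contributed: 60.
The security fund pays out 3.2 × 60 = 192.00 in total (split across the unequal shares, but the aggregate is all that matters for the group sum).
The 4 free-riders keep 60 each, adding 240. Group total = 240 + 192.00 = 432.00.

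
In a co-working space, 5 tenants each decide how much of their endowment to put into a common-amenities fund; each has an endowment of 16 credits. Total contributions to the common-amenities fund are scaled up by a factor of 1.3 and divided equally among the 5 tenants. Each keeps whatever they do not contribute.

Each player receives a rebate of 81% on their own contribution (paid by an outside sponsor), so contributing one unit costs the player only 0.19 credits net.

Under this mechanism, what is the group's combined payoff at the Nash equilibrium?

168.80 credits

With the mechanism, a contributed unit returns (1.3/5) / 0.19 = 1.3684 per unit of net cost to the contributor — now above 1 — so contributing fully is weakly dominant for every player.
So the Nash equilibrium is full contribution by all 5; the group earns 5 × (16 × 0.81 + 1.3 × 16) = 168.80.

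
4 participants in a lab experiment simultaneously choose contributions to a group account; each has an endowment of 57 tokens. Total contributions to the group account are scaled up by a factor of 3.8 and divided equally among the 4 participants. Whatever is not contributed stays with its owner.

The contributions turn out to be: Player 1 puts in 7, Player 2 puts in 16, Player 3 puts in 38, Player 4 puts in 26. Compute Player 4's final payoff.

113.65 tokens

Total contributed: 7 + 16 + 38 + 26 = 87.
Each receives 3.8 × 87 / 4 = 82.65 from the group account.
Player 4 keeps 57 − 26 = 31, so Player 4's payoff is 31 + 82.65 = 113.65.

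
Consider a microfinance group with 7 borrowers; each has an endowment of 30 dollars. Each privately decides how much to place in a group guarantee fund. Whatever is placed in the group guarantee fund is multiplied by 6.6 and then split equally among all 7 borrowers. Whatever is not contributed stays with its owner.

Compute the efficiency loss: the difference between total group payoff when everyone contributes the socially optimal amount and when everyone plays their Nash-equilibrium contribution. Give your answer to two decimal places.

1176.00 dollars

Each contributed unit returns 6.6/7 = 0.9429 to its contributor — below 1 — so contributing 0 is dominant for every player. At the Nash equilibrium everyone keeps their 30, and the group total is 7 × 30 = 210.
Each contributed unit returns 6.600 to the group as a whole (0.9429 to each of 7 players), which exceeds 1, so the social optimum is full contribution: group total = 6.600 × 210 = 1386.00.
Efficiency loss = 1386.00 − 210 = 1176.00.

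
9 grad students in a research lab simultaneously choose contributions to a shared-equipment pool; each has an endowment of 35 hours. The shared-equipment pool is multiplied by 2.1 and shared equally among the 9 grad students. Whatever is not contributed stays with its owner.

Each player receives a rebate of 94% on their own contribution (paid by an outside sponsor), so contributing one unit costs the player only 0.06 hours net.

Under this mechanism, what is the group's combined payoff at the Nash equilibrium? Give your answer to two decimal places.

957.60 hours

Under the mechanism each unit contributed yields (2.1/9) / 0.06 = 3.8889 back to its contributor per unit of net cost, which exceeds 1, making full contribution the dominant choice for everyone.
At the Nash equilibrium everyone contributes 35. Group total payoff = 9 × (35 × 0.94 + 2.1 × 35) = 957.60.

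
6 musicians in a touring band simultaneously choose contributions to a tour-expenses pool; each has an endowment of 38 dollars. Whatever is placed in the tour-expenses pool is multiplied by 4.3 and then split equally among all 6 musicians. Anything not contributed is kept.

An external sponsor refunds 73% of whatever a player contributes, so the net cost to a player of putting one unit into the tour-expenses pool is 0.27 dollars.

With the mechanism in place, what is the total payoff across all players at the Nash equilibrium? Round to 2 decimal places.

1146.84 dollars

Under the mechanism each unit contributed yields (4.3/6) / 0.27 = 2.6543 back to its contributor per unit of net cost, which exceeds 1, making full contribution the dominant choice for everyone.
At the Nash equilibrium everyone contributes 38. Group total payoff = 6 × (38 × 0.73 + 4.3 × 38) = 1146.84.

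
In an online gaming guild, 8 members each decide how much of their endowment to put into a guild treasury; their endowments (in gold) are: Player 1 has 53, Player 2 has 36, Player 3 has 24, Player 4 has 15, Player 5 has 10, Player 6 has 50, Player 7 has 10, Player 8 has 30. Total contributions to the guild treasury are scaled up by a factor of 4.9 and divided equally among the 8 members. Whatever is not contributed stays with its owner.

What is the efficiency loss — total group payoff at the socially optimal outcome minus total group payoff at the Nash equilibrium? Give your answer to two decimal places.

The private return per contributed unit is 4.9/8 = 0.6125 < 1 for every player regardless of endowment, so the Nash equilibrium is zero contribution and the group total is Σ E_j = 53 + 36 + 24 + 15 + 10 + 50 + 10 + 30 = 228.
Each contributed unit returns 4.900 to the group, so the social optimum is full contribution by everyone: group total = 4.900 × 228 = 1117.20.
Efficiency loss = (4.900 − 1) × 228 = 889.20.

889.20 gold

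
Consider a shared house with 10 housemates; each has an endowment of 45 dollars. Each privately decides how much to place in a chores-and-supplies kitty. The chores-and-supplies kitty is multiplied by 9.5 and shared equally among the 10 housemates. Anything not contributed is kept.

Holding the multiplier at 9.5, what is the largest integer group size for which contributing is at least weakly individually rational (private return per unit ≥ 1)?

Private return per unit is 9.5/(group size), which is ≥ 1 whenever the group size is ≤ 9.5.
The largest such integer is 9.

9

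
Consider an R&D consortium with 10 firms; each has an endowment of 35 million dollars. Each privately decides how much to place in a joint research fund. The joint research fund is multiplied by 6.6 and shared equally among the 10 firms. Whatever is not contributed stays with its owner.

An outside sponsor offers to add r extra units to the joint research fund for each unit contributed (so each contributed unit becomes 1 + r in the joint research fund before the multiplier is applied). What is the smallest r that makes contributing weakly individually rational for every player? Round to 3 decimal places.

With matching at rate r, one contributed unit becomes (1 + r) in the joint research fund and returns 6.6 × (1 + r) / 10 to the contributor.
Setting this equal to 1: 1 + r = 10/6.6 = 1.5152.
So the minimum matching rate is r = 1.5152 − 1 = 0.515.

0.515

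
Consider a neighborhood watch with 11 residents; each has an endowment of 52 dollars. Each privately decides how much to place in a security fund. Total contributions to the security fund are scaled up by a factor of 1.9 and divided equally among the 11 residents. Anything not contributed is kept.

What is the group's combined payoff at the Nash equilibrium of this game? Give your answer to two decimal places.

Each contributed unit returns 1.9/11 = 0.1727 to its contributor — below 1 — so contributing 0 is dominant for every player. At the Nash equilibrium everyone keeps their 52, and the group total is 11 × 52 = 572.

572.00 dollars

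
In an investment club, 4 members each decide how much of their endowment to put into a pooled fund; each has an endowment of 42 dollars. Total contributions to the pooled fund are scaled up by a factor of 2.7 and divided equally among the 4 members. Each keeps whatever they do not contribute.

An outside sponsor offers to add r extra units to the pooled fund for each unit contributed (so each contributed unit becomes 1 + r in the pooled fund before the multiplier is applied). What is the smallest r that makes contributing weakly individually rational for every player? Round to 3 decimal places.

With matching at rate r, one contributed unit becomes (1 + r) in the pooled fund and returns 2.7 × (1 + r) / 4 to the contributor.
Setting this equal to 1: 1 + r = 4/2.7 = 1.4815.
So the minimum matching rate is r = 1.4815 − 1 = 0.481.

0.481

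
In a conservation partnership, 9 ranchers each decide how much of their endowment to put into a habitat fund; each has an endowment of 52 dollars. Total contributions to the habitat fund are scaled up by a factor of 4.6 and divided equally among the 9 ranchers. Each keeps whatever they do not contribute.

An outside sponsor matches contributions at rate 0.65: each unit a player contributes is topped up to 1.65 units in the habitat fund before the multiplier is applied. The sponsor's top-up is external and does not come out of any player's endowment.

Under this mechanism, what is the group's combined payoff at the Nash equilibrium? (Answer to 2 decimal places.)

468.00 dollars

The effective private return is 4.6 × 1.65 / 9 = 0.8433, which is still under 1, so the mechanism doesn't change anyone's dominant strategy: zero contribution.
At the Nash equilibrium no one contributes; group total payoff = 9 × 52 = 468.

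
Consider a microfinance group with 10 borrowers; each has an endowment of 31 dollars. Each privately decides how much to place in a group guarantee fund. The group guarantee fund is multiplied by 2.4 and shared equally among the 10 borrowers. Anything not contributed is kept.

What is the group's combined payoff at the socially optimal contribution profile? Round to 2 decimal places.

Each contributed unit returns 2.400 to the group as a whole (0.2400 to each of 10 players), which exceeds 1, so the social optimum is full contribution: group total = 2.400 × 310 = 744.00.

744.00 dollars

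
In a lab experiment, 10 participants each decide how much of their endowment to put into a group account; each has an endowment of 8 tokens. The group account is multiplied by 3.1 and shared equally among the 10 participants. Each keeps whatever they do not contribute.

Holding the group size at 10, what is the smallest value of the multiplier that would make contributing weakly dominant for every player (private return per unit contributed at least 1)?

A contributed unit returns (multiplier)/10 to its contributor.
This reaches 1 exactly when the multiplier is 10.

10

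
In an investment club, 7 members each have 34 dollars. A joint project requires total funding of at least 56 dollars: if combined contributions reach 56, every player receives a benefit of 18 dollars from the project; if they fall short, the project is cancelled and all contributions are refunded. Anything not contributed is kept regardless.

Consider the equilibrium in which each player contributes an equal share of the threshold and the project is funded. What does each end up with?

Equal share of the threshold: 56/7 = 8.
At this profile no one gains by cutting their contribution: any cut drops the total below 56, the project is cancelled, contributions are refunded, and the deviator ends with 34, which is less than 34 − 8 + 18 = 44. Contributing more than 8 just wastes the excess. So contributing exactly 8 is a best response.
Each player's payoff: 34 − 8 + 18 = 44.

44 dollars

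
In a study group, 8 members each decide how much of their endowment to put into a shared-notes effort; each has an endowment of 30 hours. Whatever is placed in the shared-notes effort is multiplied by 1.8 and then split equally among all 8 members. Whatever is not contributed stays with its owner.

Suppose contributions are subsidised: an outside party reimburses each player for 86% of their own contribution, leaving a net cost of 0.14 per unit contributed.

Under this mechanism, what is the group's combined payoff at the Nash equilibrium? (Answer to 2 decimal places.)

The effective private return per unit is now (1.8/8) / 0.14 = 1.6071 > 1, so every player's dominant strategy flips to full contribution.
At the Nash equilibrium everyone contributes 30. Group total payoff = 8 × (30 × 0.86 + 1.8 × 30) = 638.40.

638.40 hours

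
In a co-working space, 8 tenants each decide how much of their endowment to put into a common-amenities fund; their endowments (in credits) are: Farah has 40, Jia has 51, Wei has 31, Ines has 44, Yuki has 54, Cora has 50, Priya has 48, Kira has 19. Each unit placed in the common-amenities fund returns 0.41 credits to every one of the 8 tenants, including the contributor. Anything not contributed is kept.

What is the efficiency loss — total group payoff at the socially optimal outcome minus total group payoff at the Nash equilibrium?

768.36 credits

The private return per contributed unit is 0.41 < 1 for everyone, so the Nash equilibrium is zero contribution and the group total is Σ E_j = 40 + 51 + 31 + 44 + 54 + 50 + 48 + 19 = 337.
Each contributed unit returns 3.280 to the group, so the social optimum is full contribution by everyone: group total = 3.280 × 337 = 1105.36.
Efficiency loss = (3.280 − 1) × 337 = 768.36.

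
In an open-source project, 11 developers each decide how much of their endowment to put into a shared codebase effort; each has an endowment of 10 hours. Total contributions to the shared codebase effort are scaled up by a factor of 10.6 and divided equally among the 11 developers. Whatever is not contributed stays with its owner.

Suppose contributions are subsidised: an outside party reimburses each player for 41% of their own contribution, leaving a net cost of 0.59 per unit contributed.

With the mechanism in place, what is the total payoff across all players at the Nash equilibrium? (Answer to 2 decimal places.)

With the mechanism, a contributed unit returns (10.6/11) / 0.59 = 1.6333 per unit of net cost to the contributor — now above 1 — so contributing fully is weakly dominant for every player.
At the Nash equilibrium everyone contributes 10. Group total payoff = 11 × (10 × 0.41 + 10.6 × 10) = 1211.10.

1211.10 hours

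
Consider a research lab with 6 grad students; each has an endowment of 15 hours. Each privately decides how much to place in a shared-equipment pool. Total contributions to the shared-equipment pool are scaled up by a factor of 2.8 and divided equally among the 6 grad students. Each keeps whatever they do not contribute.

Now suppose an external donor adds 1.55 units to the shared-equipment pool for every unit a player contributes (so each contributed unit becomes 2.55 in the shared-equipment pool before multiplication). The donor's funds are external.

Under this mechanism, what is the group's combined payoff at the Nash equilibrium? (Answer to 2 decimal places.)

Under the mechanism each unit contributed yields 2.8 × 2.55 / 6 = 1.1900 back to its contributor per unit of net cost, which exceeds 1, making full contribution the dominant choice for everyone.
At the Nash equilibrium everyone contributes 15. Group total payoff = 2.8 × 2.55 × 90 = 642.60.

642.60 hours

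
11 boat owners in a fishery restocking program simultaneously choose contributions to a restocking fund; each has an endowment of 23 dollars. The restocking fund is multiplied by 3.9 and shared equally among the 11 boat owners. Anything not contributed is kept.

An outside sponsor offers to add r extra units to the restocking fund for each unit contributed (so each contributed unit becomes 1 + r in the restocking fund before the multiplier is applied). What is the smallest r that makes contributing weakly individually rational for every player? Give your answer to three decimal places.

With matching at rate r, one contributed unit becomes (1 + r) in the restocking fund and returns 3.9 × (1 + r) / 11 to the contributor.
Setting this equal to 1: 1 + r = 11/3.9 = 2.8205.
So the minimum matching rate is r = 2.8205 − 1 = 1.821.

1.821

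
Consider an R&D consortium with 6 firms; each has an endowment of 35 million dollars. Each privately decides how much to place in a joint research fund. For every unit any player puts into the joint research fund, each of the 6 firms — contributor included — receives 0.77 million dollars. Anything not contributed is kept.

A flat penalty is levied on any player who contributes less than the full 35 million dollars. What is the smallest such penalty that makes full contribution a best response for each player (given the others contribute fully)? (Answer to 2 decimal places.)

8.05 million dollars

Given the others contribute fully, the best deviation is to contribute 0 (any partial contribution still incurs the fine and gives up units whose private return 0.77 is below 1).
Deviating from 35 to 0 saves 35 million dollars but forfeits the deviator's share of the drop in the joint research fund: 0.77 × 35 = 26.95.
So the deviation gain is 35 − 26.95 = 8.05, and the fine must be at least 8.05 million dollars to wipe it out.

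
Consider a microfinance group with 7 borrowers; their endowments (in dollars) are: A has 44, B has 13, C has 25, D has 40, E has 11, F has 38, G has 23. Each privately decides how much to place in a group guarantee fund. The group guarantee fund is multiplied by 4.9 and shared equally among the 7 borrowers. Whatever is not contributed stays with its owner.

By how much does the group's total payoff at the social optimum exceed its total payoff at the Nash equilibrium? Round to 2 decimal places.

The private return per contributed unit is 4.9/7 = 0.7000 < 1 for every player regardless of endowment, so the Nash equilibrium is zero contribution and the group total is Σ E_j = 44 + 13 + 25 + 40 + 11 + 38 + 23 = 194.
Each contributed unit returns 4.900 to the group, so the social optimum is full contribution by everyone: group total = 4.900 × 194 = 950.60.
Efficiency loss = (4.900 − 1) × 194 = 756.60.

756.60 dollars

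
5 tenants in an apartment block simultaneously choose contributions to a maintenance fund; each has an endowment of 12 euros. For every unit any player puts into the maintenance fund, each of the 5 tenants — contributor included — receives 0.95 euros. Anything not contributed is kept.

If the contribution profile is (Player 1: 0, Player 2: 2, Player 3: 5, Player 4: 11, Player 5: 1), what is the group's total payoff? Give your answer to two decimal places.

Total contributed: 0 + 2 + 5 + 11 + 1 = 19; total kept: 5 × 12 − 19 = 41.
The maintenance fund pays out 0.95 × 5 × 19 = 90.25 in aggregate.
Group total = 41 + 90.25 = 131.25.

131.25 euros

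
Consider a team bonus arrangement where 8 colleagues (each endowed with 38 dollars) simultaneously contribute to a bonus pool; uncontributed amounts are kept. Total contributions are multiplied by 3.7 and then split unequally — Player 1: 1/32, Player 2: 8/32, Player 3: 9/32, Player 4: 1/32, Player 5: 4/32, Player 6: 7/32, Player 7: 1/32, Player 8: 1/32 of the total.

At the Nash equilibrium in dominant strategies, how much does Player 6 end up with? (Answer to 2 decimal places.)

68.76 dollars

For player j, contributing a unit is worthwhile iff 3.7 × (j's share) ≥ 1, i.e. iff j's share is at least 0.2703.
Only Player 3 (9/32) clears that bar, contributing 38; the remaining 7 contribute 0. Total contributed: 38.
Player 6 keeps 38 and receives 3.7 × 38 × 7/32 = 30.76 from the bonus pool, for a payoff of 68.76.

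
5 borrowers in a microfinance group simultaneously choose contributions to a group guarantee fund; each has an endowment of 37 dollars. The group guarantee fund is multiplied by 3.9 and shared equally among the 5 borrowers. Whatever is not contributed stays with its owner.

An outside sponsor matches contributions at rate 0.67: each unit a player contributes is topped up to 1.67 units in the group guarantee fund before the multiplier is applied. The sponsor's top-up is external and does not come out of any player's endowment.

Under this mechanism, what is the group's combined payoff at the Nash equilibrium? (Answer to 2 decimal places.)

The effective private return per unit is now 3.9 × 1.67 / 5 = 1.3026 > 1, so every player's dominant strategy flips to full contribution.
So the Nash equilibrium is full contribution by all 5; the group earns 3.9 × 1.67 × 185 = 1204.91.

1204.91 dollars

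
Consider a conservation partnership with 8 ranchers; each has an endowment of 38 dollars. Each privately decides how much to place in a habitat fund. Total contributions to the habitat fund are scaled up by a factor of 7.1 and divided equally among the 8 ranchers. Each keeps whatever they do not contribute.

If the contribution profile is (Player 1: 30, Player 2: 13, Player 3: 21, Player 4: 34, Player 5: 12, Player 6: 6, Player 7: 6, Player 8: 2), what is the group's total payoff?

1060.40 dollars

Total contributed: 30 + 13 + 21 + 34 + 12 + 6 + 6 + 2 = 124; total kept: 8 × 38 − 124 = 180.
The habitat fund pays out 7.1 × 124 = 880.40 in aggregate.
Group total = 180 + 880.40 = 1060.40.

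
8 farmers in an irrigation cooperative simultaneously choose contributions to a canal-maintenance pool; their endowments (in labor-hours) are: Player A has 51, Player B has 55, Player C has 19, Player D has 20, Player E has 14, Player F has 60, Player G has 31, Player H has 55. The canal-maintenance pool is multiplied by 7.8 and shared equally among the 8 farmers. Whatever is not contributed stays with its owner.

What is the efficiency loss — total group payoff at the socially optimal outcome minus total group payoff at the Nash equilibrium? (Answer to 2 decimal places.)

2074.00 labor-hours

The private return per contributed unit is 7.8/8 = 0.9750 < 1 for every player regardless of endowment, so the Nash equilibrium is zero contribution and the group total is Σ E_j = 51 + 55 + 19 + 20 + 14 + 60 + 31 + 55 = 305.
Each contributed unit returns 7.800 to the group, so the social optimum is full contribution by everyone: group total = 7.800 × 305 = 2379.00.
Efficiency loss = (7.800 − 1) × 305 = 2074.00.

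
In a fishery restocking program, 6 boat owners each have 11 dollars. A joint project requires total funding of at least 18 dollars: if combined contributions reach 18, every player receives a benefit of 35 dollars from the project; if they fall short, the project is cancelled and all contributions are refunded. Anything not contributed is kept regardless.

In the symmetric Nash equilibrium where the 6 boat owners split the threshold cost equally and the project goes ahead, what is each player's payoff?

Equal share of the threshold: 18/6 = 3.
At this profile no one gains by cutting their contribution: any cut drops the total below 18, the project is cancelled, contributions are refunded, and the deviator ends with 11, which is less than 11 − 3 + 35 = 43. Contributing more than 3 just wastes the excess. So contributing exactly 3 is a best response.
Each player's payoff: 11 − 3 + 35 = 43.

43 dollars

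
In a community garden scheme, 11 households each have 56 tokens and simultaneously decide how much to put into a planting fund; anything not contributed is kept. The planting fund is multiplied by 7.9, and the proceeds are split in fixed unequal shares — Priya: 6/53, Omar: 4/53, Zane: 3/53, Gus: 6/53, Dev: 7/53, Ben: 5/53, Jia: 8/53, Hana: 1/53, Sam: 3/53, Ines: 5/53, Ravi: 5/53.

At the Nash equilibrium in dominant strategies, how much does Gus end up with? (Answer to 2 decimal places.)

A player with share s gets back 7.9·s per unit contributed, so full contribution is dominant for anyone with s > 1/7.9 = 0.1266 and zero contribution is dominant for anyone below.
Dev and Jia are above the threshold, contributing 56 each; the remaining 9 contribute 0. Total contributed: 112.
Gus keeps 56 and receives 7.9 × 112 × 6/53 = 100.17 from the planting fund, for a payoff of 156.17.

156.17 tokens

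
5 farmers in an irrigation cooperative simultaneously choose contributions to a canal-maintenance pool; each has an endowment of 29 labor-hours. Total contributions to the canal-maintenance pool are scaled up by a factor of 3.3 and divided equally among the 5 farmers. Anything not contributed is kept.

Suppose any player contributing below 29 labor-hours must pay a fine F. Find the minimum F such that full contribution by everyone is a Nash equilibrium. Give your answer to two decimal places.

9.86 labor-hours

Given the others contribute fully, the best deviation is to contribute 0 (any partial contribution still incurs the fine and gives up units whose private return 0.6600 is below 1).
Deviating from 29 to 0 saves 29 labor-hours but forfeits the deviator's share of the drop in the canal-maintenance pool: 3.3/5 × 29 = 19.14.
So the deviation gain is 29 − 19.14 = 9.86, and the fine must be at least 9.86 labor-hours to wipe it out.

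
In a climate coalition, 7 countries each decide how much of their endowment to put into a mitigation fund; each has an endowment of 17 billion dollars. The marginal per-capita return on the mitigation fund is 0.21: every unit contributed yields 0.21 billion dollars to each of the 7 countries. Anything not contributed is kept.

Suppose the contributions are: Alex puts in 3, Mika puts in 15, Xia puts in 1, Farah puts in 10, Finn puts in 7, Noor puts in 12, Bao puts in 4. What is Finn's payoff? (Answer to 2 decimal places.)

Total contributed: 3 + 15 + 1 + 10 + 7 + 12 + 4 = 52.
Each receives 0.21 × 52 = 10.92 from the mitigation fund.
Finn keeps 17 − 7 = 10, so Finn's payoff is 10 + 10.92 = 20.92.

20.92 billion dollars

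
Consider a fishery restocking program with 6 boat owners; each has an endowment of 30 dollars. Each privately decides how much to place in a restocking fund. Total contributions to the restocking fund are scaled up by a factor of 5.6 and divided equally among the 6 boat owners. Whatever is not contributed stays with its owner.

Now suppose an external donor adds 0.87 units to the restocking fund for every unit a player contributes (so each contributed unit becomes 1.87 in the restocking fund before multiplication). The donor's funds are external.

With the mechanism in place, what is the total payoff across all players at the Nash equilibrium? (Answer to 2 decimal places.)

Under the mechanism each unit contributed yields 5.6 × 1.87 / 6 = 1.7453 back to its contributor per unit of net cost, which exceeds 1, making full contribution the dominant choice for everyone.
At the Nash equilibrium everyone contributes 30. Group total payoff = 5.6 × 1.87 × 180 = 1884.96.

1884.96 dollars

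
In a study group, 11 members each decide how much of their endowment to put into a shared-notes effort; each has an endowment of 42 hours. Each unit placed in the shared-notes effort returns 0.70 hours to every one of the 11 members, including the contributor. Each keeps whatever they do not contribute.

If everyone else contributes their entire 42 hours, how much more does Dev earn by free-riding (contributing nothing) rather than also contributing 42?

12.60 hours

Switching from a contribution of 42 to 0 lets Dev keep an extra 42 hours, but lowers the shared-notes effort by 42, which costs Dev their own share of that drop: 0.70 × 42 = 29.40.
Net gain = 42 − 29.40 = 12.60. The private return per contributed unit (0.70) is below 1, so free-riding is indeed the best response regardless of what the others do.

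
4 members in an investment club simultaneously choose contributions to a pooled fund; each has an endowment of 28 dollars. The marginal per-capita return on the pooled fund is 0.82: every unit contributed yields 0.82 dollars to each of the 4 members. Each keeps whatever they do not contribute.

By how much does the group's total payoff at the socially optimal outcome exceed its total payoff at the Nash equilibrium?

255.36 dollars

The private return per contributed unit is 0.82 < 1, so contributing 0 is dominant for every player. At the Nash equilibrium everyone keeps their 28, and the group total is 4 × 28 = 112.
Each contributed unit returns 3.280 to the group as a whole (0.82 to each of 4 players), which exceeds 1, so the social optimum is full contribution: group total = 3.280 × 112 = 367.36.
Efficiency loss = 367.36 − 112 = 255.36.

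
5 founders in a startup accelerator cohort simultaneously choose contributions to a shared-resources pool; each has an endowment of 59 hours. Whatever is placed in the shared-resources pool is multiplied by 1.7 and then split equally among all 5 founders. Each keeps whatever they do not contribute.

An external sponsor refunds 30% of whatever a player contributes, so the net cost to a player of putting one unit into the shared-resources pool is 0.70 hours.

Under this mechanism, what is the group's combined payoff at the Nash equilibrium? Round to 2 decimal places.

295.00 hours

The effective private return is (1.7/5) / 0.70 = 0.4857, which is still under 1, so the mechanism doesn't change anyone's dominant strategy: zero contribution.
At the Nash equilibrium no one contributes; group total payoff = 5 × 59 = 295.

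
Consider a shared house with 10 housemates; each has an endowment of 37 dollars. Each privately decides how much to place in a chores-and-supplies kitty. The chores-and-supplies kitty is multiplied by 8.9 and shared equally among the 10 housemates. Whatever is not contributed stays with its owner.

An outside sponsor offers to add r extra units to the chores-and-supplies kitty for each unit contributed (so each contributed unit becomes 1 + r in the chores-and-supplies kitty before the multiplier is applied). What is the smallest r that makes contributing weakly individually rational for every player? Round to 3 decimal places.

With matching at rate r, one contributed unit becomes (1 + r) in the chores-and-supplies kitty and returns 8.9 × (1 + r) / 10 to the contributor.
Setting this equal to 1: 1 + r = 10/8.9 = 1.1236.
So the minimum matching rate is r = 1.1236 − 1 = 0.124.

0.124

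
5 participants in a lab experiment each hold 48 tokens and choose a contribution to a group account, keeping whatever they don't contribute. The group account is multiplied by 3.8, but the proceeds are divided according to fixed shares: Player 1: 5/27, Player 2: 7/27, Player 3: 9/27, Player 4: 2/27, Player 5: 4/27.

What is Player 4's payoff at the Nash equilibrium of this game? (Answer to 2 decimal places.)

A player with share s gets back 3.8·s per unit contributed, so full contribution is dominant for anyone with s > 1/3.8 = 0.2632 and zero contribution is dominant for anyone below.
Only Player 3 (9/27) clears that bar, contributing 48; the remaining 4 contribute 0. Total contributed: 48.
Player 4 keeps 48 and receives 3.8 × 48 × 2/27 = 13.51 from the group account, for a payoff of 61.51.

61.51 tokens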